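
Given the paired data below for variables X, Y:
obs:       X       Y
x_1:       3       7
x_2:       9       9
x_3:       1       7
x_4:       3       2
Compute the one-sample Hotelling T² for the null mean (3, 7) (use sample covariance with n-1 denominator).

Step 1 — sample mean vector:
  mean(X) = (3 + 9 + 1 + 3) / 4 = 16/4 = 4
  mean(Y) = (7 + 9 + 7 + 2) / 4 = 25/4 = 6.25
  x̄ = (4, 6.25),  deviation x̄ - mu_0 = (4, 6.25) - (3, 7) = (1, -0.75).

Step 2 — sample covariance matrix, S[i,j] = (1/(n-1)) · Σ_k (x_{k,i} - mean_i) · (x_{k,j} - mean_j), divisor n-1 = 3:
  S[X,X] = ((-1)·(-1) + (5)·(5) + (-3)·(-3) + (-1)·(-1)) / 3 = 36/3 = 12
  S[X,Y] = ((-1)·(0.75) + (5)·(2.75) + (-3)·(0.75) + (-1)·(-4.25)) / 3 = 15/3 = 5
  S[Y,Y] = ((0.75)·(0.75) + (2.75)·(2.75) + (0.75)·(0.75) + (-4.25)·(-4.25)) / 3 = 26.75/3 = 8.9167
  S = [[12, 5],
 [5, 8.9167]].

Step 3 — invert S. det(S) = 12·8.9167 - (5)² = 82.
  S^{-1} = (1/det) · [[d, -b], [-b, a]] = [[0.1087, -0.061],
 [-0.061, 0.1463]].

Step 4 — quadratic form (x̄ - mu_0)^T · S^{-1} · (x̄ - mu_0):
  S^{-1} · (x̄ - mu_0) = (0.1545, -0.1707),
  (x̄ - mu_0)^T · [...] = (1)·(0.1545) + (-0.75)·(-0.1707) = 0.2825.

Step 5 — scale by n: T² = 4 · 0.2825 = 1.1301.

T² ≈ 1.1301


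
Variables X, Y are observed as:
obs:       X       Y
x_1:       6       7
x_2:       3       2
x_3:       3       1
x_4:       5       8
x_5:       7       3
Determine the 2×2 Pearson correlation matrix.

Step 1 — column means:
  mean(X) = (6 + 3 + 3 + 5 + 7) / 5 = 24/5 = 4.8
  mean(Y) = (7 + 2 + 1 + 8 + 3) / 5 = 21/5 = 4.2

Step 2 — sample variances and covariances s[i,j] = (1/(n-1)) · Σ_k (x_{k,i} - mean_i) · (x_{k,j} - mean_j), with n-1 = 4:
  s[X,X] = ((1.2)·(1.2) + (-1.8)·(-1.8) + (-1.8)·(-1.8) + (0.2)·(0.2) + (2.2)·(2.2)) / 4 = 12.8/4 = 3.2
  s[X,Y] = ((1.2)·(2.8) + (-1.8)·(-2.2) + (-1.8)·(-3.2) + (0.2)·(3.8) + (2.2)·(-1.2)) / 4 = 11.2/4 = 2.8
  s[Y,Y] = ((2.8)·(2.8) + (-2.2)·(-2.2) + (-3.2)·(-3.2) + (3.8)·(3.8) + (-1.2)·(-1.2)) / 4 = 38.8/4 = 9.7
  Sample standard deviations s_i = √(s[i,i]):
  s(X) = √(3.2) = 1.7889
  s(Y) = √(9.7) = 3.1145

Step 3 — r_{ij} = s_{ij} / (s_i · s_j):
  r[X,X] = 1 (diagonal).
  r[X,Y] = 2.8 / (1.7889 · 3.1145) = 2.8 / 5.5714 = 0.5026
  r[Y,Y] = 1 (diagonal).

R is symmetric with unit diagonal. Assembling:

R = [[1, 0.5026],
 [0.5026, 1]]


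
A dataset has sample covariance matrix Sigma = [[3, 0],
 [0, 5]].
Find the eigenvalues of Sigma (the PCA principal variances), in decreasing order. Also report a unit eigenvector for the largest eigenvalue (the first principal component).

Step 1 — characteristic polynomial of 2×2 Sigma:
  det(Sigma - λI) = λ² - trace · λ + det = 0.
  trace = 3 + 5 = 8, det = 3·5 - (0)² = 15.
Step 2 — discriminant:
  Δ = trace² - 4·det = 64 - 60 = 4.
Step 3 — eigenvalues:
  λ = (trace ± √Δ)/2 = (8 ± 2)/2,
  λ_1 = 5,  λ_2 = 3.

Step 4 — unit eigenvector for λ_1: Sigma is diagonal, so its eigenvectors are the coordinate axes. λ_1 = 5 is the diagonal entry on the second coordinate axis, hence
  v_1 = (0, 1) (||v_1|| = 1).

λ_1 = 5,  λ_2 = 3;  v_1 ≈ (0, 1)


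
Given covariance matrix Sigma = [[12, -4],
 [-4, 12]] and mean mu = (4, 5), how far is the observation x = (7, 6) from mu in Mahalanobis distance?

Step 1 — centre the observation: (x - mu) = (3, 1).

Step 2 — invert Sigma. det(Sigma) = 12·12 - (-4)² = 128.
  Sigma^{-1} = (1/det) · [[d, -b], [-b, a]] = [[0.0938, 0.0312],
 [0.0312, 0.0938]].

Step 3 — form the quadratic (x - mu)^T · Sigma^{-1} · (x - mu):
  Sigma^{-1} · (x - mu) = (0.3125, 0.1875).
  (x - mu)^T · [Sigma^{-1} · (x - mu)] = (3)·(0.3125) + (1)·(0.1875) = 1.125.

Step 4 — take square root: d = √(1.125) ≈ 1.0607.

d(x, mu) = √(1.125) ≈ 1.0607


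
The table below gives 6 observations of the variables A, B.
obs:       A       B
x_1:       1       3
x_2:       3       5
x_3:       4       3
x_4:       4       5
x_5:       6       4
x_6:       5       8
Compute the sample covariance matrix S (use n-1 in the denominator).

Step 1 — column means:
  mean(A) = (1 + 3 + 4 + 4 + 6 + 5) / 6 = 23/6 = 3.8333
  mean(B) = (3 + 5 + 3 + 5 + 4 + 8) / 6 = 28/6 = 4.6667

Step 2 — sample covariance S[i,j] = (1/(n-1)) · Σ_k (x_{k,i} - mean_i) · (x_{k,j} - mean_j), with n-1 = 5.
  S[A,A] = ((-2.8333)·(-2.8333) + (-0.8333)·(-0.8333) + (0.1667)·(0.1667) + (0.1667)·(0.1667) + (2.1667)·(2.1667) + (1.1667)·(1.1667)) / 5 = 14.8333/5 = 2.9667
  S[A,B] = ((-2.8333)·(-1.6667) + (-0.8333)·(0.3333) + (0.1667)·(-1.6667) + (0.1667)·(0.3333) + (2.1667)·(-0.6667) + (1.1667)·(3.3333)) / 5 = 6.6667/5 = 1.3333
  S[B,B] = ((-1.6667)·(-1.6667) + (0.3333)·(0.3333) + (-1.6667)·(-1.6667) + (0.3333)·(0.3333) + (-0.6667)·(-0.6667) + (3.3333)·(3.3333)) / 5 = 17.3333/5 = 3.4667

S is symmetric (S[j,i] = S[i,j]). Assembling:

S = [[2.9667, 1.3333],
 [1.3333, 3.4667]]


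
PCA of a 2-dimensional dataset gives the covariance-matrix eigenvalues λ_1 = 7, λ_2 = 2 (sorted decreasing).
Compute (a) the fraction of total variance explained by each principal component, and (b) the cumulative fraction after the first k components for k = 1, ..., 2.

Step 1 — total variance = trace(Sigma) = Σ λ_i = 7 + 2 = 9.

Step 2 — fraction explained by component i = λ_i / Σ λ:
  PC1: 7/9 = 0.7778
  PC2: 2/9 = 0.2222

Step 3 — cumulative fraction after k components = (λ_1 + ... + λ_k) / Σ λ:
  k = 1: 7/9 = 0.7778
  k = 2: (7 + 2)/9 = 9/9 = 1

Summary (fraction, with percent):

explained: PC1 0.7778 (77.78%), PC2 0.2222 (22.22%);  cumulative: 0.7778, 1


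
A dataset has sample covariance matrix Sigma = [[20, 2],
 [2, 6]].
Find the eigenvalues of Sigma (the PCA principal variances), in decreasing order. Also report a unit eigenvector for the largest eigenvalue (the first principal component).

Step 1 — characteristic polynomial of 2×2 Sigma:
  det(Sigma - λI) = λ² - trace · λ + det = 0.
  trace = 20 + 6 = 26, det = 20·6 - (2)² = 116.
Step 2 — discriminant:
  Δ = trace² - 4·det = 676 - 464 = 212.
Step 3 — eigenvalues:
  λ = (trace ± √Δ)/2 = (26 ± 14.5602)/2,
  λ_1 = 20.2801,  λ_2 = 5.7199.

Step 4 — unit eigenvector for λ_1: solve (Sigma - λ_1 I)v = 0. First row:
  (20 - 20.2801)·v_x + (2)·v_y = 0, i.e. (-0.2801)·v_x + (2)·v_y = 0,
  so v ∝ (b, λ_1 - a) = (2, 0.2801) = u.
  ||u|| = √((2)² + (0.2801)²) = √(4.0785) ≈ 2.0195,
  v_1 = u/||u|| ≈ (0.9903, 0.1387) (||v_1|| = 1).

λ_1 = 20.2801,  λ_2 = 5.7199;  v_1 ≈ (0.9903, 0.1387)


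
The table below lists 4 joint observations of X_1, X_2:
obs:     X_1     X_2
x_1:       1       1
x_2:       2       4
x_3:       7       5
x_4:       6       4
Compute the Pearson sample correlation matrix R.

Step 1 — column means:
  mean(X_1) = (1 + 2 + 7 + 6) / 4 = 16/4 = 4
  mean(X_2) = (1 + 4 + 5 + 4) / 4 = 14/4 = 3.5

Step 2 — sample variances and covariances s[i,j] = (1/(n-1)) · Σ_k (x_{k,i} - mean_i) · (x_{k,j} - mean_j), with n-1 = 3:
  s[X_1,X_1] = ((-3)·(-3) + (-2)·(-2) + (3)·(3) + (2)·(2)) / 3 = 26/3 = 8.6667
  s[X_1,X_2] = ((-3)·(-2.5) + (-2)·(0.5) + (3)·(1.5) + (2)·(0.5)) / 3 = 12/3 = 4
  s[X_2,X_2] = ((-2.5)·(-2.5) + (0.5)·(0.5) + (1.5)·(1.5) + (0.5)·(0.5)) / 3 = 9/3 = 3
  Sample standard deviations s_i = √(s[i,i]):
  s(X_1) = √(8.6667) = 2.9439
  s(X_2) = √(3) = 1.7321

Step 3 — r_{ij} = s_{ij} / (s_i · s_j):
  r[X_1,X_1] = 1 (diagonal).
  r[X_1,X_2] = 4 / (2.9439 · 1.7321) = 4 / 5.099 = 0.7845
  r[X_2,X_2] = 1 (diagonal).

R is symmetric with unit diagonal. Assembling:

R = [[1, 0.7845],
 [0.7845, 1]]


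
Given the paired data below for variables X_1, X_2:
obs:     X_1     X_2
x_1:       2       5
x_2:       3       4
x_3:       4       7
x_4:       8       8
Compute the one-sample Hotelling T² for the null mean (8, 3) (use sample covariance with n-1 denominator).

Step 1 — sample mean vector:
  mean(X_1) = (2 + 3 + 4 + 8) / 4 = 17/4 = 4.25
  mean(X_2) = (5 + 4 + 7 + 8) / 4 = 24/4 = 6
  x̄ = (4.25, 6),  deviation x̄ - mu_0 = (4.25, 6) - (8, 3) = (-3.75, 3).

Step 2 — sample covariance matrix, S[i,j] = (1/(n-1)) · Σ_k (x_{k,i} - mean_i) · (x_{k,j} - mean_j), divisor n-1 = 3:
  S[X_1,X_1] = ((-2.25)·(-2.25) + (-1.25)·(-1.25) + (-0.25)·(-0.25) + (3.75)·(3.75)) / 3 = 20.75/3 = 6.9167
  S[X_1,X_2] = ((-2.25)·(-1) + (-1.25)·(-2) + (-0.25)·(1) + (3.75)·(2)) / 3 = 12/3 = 4
  S[X_2,X_2] = ((-1)·(-1) + (-2)·(-2) + (1)·(1) + (2)·(2)) / 3 = 10/3 = 3.3333
  S = [[6.9167, 4],
 [4, 3.3333]].

Step 3 — invert S. det(S) = 6.9167·3.3333 - (4)² = 7.0556.
  S^{-1} = (1/det) · [[d, -b], [-b, a]] = [[0.4724, -0.5669],
 [-0.5669, 0.9803]].

Step 4 — quadratic form (x̄ - mu_0)^T · S^{-1} · (x̄ - mu_0):
  S^{-1} · (x̄ - mu_0) = (-3.4724, 5.0669),
  (x̄ - mu_0)^T · [...] = (-3.75)·(-3.4724) + (3)·(5.0669) = 28.2224.

Step 5 — scale by n: T² = 4 · 28.2224 = 112.8898.

T² ≈ 112.8898


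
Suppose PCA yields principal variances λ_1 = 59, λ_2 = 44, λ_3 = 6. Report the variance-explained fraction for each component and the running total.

Step 1 — total variance = trace(Sigma) = Σ λ_i = 59 + 44 + 6 = 109.

Step 2 — fraction explained by component i = λ_i / Σ λ:
  PC1: 59/109 = 0.5413
  PC2: 44/109 = 0.4037
  PC3: 6/109 = 0.055

Step 3 — cumulative fraction after k components = (λ_1 + ... + λ_k) / Σ λ:
  k = 1: 59/109 = 0.5413
  k = 2: (59 + 44)/109 = 103/109 = 0.945
  k = 3: (59 + 44 + 6)/109 = 109/109 = 1

Summary (fraction, with percent):

explained: PC1 0.5413 (54.13%), PC2 0.4037 (40.37%), PC3 0.055 (5.5%);  cumulative: 0.5413, 0.945, 1


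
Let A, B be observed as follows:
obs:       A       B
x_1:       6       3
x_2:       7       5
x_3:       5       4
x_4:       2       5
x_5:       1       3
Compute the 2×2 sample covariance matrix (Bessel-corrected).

Step 1 — column means:
  mean(A) = (6 + 7 + 5 + 2 + 1) / 5 = 21/5 = 4.2
  mean(B) = (3 + 5 + 4 + 5 + 3) / 5 = 20/5 = 4

Step 2 — sample covariance S[i,j] = (1/(n-1)) · Σ_k (x_{k,i} - mean_i) · (x_{k,j} - mean_j), with n-1 = 4.
  S[A,A] = ((1.8)·(1.8) + (2.8)·(2.8) + (0.8)·(0.8) + (-2.2)·(-2.2) + (-3.2)·(-3.2)) / 4 = 26.8/4 = 6.7
  S[A,B] = ((1.8)·(-1) + (2.8)·(1) + (0.8)·(0) + (-2.2)·(1) + (-3.2)·(-1)) / 4 = 2/4 = 0.5
  S[B,B] = ((-1)·(-1) + (1)·(1) + (0)·(0) + (1)·(1) + (-1)·(-1)) / 4 = 4/4 = 1

S is symmetric (S[j,i] = S[i,j]). Assembling:

S = [[6.7, 0.5],
 [0.5, 1]]


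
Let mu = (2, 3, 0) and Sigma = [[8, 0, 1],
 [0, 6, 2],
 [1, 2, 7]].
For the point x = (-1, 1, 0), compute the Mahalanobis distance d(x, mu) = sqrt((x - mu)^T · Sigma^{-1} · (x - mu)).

Step 1 — centre the observation: (x - mu) = (-3, -2, 0).

Step 2 — invert Sigma (cofactor / det for 3×3, or solve directly):
  Sigma^{-1} = [[0.1275, 0.0067, -0.0201],
 [0.0067, 0.1846, -0.0537],
 [-0.0201, -0.0537, 0.1611]].

Step 3 — form the quadratic (x - mu)^T · Sigma^{-1} · (x - mu):
  Sigma^{-1} · (x - mu) = (-0.396, -0.3893, 0.1678).
  (x - mu)^T · [Sigma^{-1} · (x - mu)] = (-3)·(-0.396) + (-2)·(-0.3893) + (0)·(0.1678) = 1.9664.

Step 4 — take square root: d = √(1.9664) ≈ 1.4023.

d(x, mu) = √(1.9664) ≈ 1.4023


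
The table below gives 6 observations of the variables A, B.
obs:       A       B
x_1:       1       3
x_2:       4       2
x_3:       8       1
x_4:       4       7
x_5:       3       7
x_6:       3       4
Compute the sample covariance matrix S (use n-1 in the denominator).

Step 1 — column means:
  mean(A) = (1 + 4 + 8 + 4 + 3 + 3) / 6 = 23/6 = 3.8333
  mean(B) = (3 + 2 + 1 + 7 + 7 + 4) / 6 = 24/6 = 4

Step 2 — sample covariance S[i,j] = (1/(n-1)) · Σ_k (x_{k,i} - mean_i) · (x_{k,j} - mean_j), with n-1 = 5.
  S[A,A] = ((-2.8333)·(-2.8333) + (0.1667)·(0.1667) + (4.1667)·(4.1667) + (0.1667)·(0.1667) + (-0.8333)·(-0.8333) + (-0.8333)·(-0.8333)) / 5 = 26.8333/5 = 5.3667
  S[A,B] = ((-2.8333)·(-1) + (0.1667)·(-2) + (4.1667)·(-3) + (0.1667)·(3) + (-0.8333)·(3) + (-0.8333)·(0)) / 5 = -12/5 = -2.4
  S[B,B] = ((-1)·(-1) + (-2)·(-2) + (-3)·(-3) + (3)·(3) + (3)·(3) + (0)·(0)) / 5 = 32/5 = 6.4

S is symmetric (S[j,i] = S[i,j]). Assembling:

S = [[5.3667, -2.4],
 [-2.4, 6.4]]


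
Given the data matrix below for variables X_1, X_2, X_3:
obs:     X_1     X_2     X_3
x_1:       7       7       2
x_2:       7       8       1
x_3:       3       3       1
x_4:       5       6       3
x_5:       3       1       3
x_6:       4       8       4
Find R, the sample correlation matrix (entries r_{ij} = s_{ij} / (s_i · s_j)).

Step 1 — column means:
  mean(X_1) = (7 + 7 + 3 + 5 + 3 + 4) / 6 = 29/6 = 4.8333
  mean(X_2) = (7 + 8 + 3 + 6 + 1 + 8) / 6 = 33/6 = 5.5
  mean(X_3) = (2 + 1 + 1 + 3 + 3 + 4) / 6 = 14/6 = 2.3333

Step 2 — sample variances and covariances s[i,j] = (1/(n-1)) · Σ_k (x_{k,i} - mean_i) · (x_{k,j} - mean_j), with n-1 = 5:
  s[X_1,X_1] = ((2.1667)·(2.1667) + (2.1667)·(2.1667) + (-1.8333)·(-1.8333) + (0.1667)·(0.1667) + (-1.8333)·(-1.8333) + (-0.8333)·(-0.8333)) / 5 = 16.8333/5 = 3.3667
  s[X_1,X_2] = ((2.1667)·(1.5) + (2.1667)·(2.5) + (-1.8333)·(-2.5) + (0.1667)·(0.5) + (-1.8333)·(-4.5) + (-0.8333)·(2.5)) / 5 = 19.5/5 = 3.9
  s[X_1,X_3] = ((2.1667)·(-0.3333) + (2.1667)·(-1.3333) + (-1.8333)·(-1.3333) + (0.1667)·(0.6667) + (-1.8333)·(0.6667) + (-0.8333)·(1.6667)) / 5 = -3.6667/5 = -0.7333
  s[X_2,X_2] = ((1.5)·(1.5) + (2.5)·(2.5) + (-2.5)·(-2.5) + (0.5)·(0.5) + (-4.5)·(-4.5) + (2.5)·(2.5)) / 5 = 41.5/5 = 8.3
  s[X_2,X_3] = ((1.5)·(-0.3333) + (2.5)·(-1.3333) + (-2.5)·(-1.3333) + (0.5)·(0.6667) + (-4.5)·(0.6667) + (2.5)·(1.6667)) / 5 = 1/5 = 0.2
  s[X_3,X_3] = ((-0.3333)·(-0.3333) + (-1.3333)·(-1.3333) + (-1.3333)·(-1.3333) + (0.6667)·(0.6667) + (0.6667)·(0.6667) + (1.6667)·(1.6667)) / 5 = 7.3333/5 = 1.4667
  Sample standard deviations s_i = √(s[i,i]):
  s(X_1) = √(3.3667) = 1.8348
  s(X_2) = √(8.3) = 2.881
  s(X_3) = √(1.4667) = 1.2111

Step 3 — r_{ij} = s_{ij} / (s_i · s_j):
  r[X_1,X_1] = 1 (diagonal).
  r[X_1,X_2] = 3.9 / (1.8348 · 2.881) = 3.9 / 5.2861 = 0.7378
  r[X_1,X_3] = -0.7333 / (1.8348 · 1.2111) = -0.7333 / 2.2221 = -0.33
  r[X_2,X_2] = 1 (diagonal).
  r[X_2,X_3] = 0.2 / (2.881 · 1.2111) = 0.2 / 3.489 = 0.0573
  r[X_3,X_3] = 1 (diagonal).

R is symmetric with unit diagonal. Assembling:

R = [[1, 0.7378, -0.33],
 [0.7378, 1, 0.0573],
 [-0.33, 0.0573, 1]]


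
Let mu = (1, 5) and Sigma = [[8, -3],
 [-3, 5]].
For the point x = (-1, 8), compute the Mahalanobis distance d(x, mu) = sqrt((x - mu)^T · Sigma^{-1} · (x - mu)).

Step 1 — centre the observation: (x - mu) = (-2, 3).

Step 2 — invert Sigma. det(Sigma) = 8·5 - (-3)² = 31.
  Sigma^{-1} = (1/det) · [[d, -b], [-b, a]] = [[0.1613, 0.0968],
 [0.0968, 0.2581]].

Step 3 — form the quadratic (x - mu)^T · Sigma^{-1} · (x - mu):
  Sigma^{-1} · (x - mu) = (-0.0323, 0.5806).
  (x - mu)^T · [Sigma^{-1} · (x - mu)] = (-2)·(-0.0323) + (3)·(0.5806) = 1.8065.

Step 4 — take square root: d = √(1.8065) ≈ 1.344.

d(x, mu) = √(1.8065) ≈ 1.344


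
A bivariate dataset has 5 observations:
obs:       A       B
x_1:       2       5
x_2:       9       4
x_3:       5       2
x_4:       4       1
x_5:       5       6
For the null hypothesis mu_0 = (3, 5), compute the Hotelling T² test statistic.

Step 1 — sample mean vector:
  mean(A) = (2 + 9 + 5 + 4 + 5) / 5 = 25/5 = 5
  mean(B) = (5 + 4 + 2 + 1 + 6) / 5 = 18/5 = 3.6
  x̄ = (5, 3.6),  deviation x̄ - mu_0 = (5, 3.6) - (3, 5) = (2, -1.4).

Step 2 — sample covariance matrix, S[i,j] = (1/(n-1)) · Σ_k (x_{k,i} - mean_i) · (x_{k,j} - mean_j), divisor n-1 = 4:
  S[A,A] = ((-3)·(-3) + (4)·(4) + (0)·(0) + (-1)·(-1) + (0)·(0)) / 4 = 26/4 = 6.5
  S[A,B] = ((-3)·(1.4) + (4)·(0.4) + (0)·(-1.6) + (-1)·(-2.6) + (0)·(2.4)) / 4 = 0/4 = 0
  S[B,B] = ((1.4)·(1.4) + (0.4)·(0.4) + (-1.6)·(-1.6) + (-2.6)·(-2.6) + (2.4)·(2.4)) / 4 = 17.2/4 = 4.3
  S = [[6.5, 0],
 [0, 4.3]].

Step 3 — invert S. det(S) = 6.5·4.3 - (0)² = 27.95.
  S^{-1} = (1/det) · [[d, -b], [-b, a]] = [[0.1538, 0],
 [0, 0.2326]].

Step 4 — quadratic form (x̄ - mu_0)^T · S^{-1} · (x̄ - mu_0):
  S^{-1} · (x̄ - mu_0) = (0.3077, -0.3256),
  (x̄ - mu_0)^T · [...] = (2)·(0.3077) + (-1.4)·(-0.3256) = 1.0712.

Step 5 — scale by n: T² = 5 · 1.0712 = 5.356.

T² ≈ 5.356


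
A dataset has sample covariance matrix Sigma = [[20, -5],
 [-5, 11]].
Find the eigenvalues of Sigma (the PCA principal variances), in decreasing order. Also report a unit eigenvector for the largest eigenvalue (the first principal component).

Step 1 — characteristic polynomial of 2×2 Sigma:
  det(Sigma - λI) = λ² - trace · λ + det = 0.
  trace = 20 + 11 = 31, det = 20·11 - (-5)² = 195.
Step 2 — discriminant:
  Δ = trace² - 4·det = 961 - 780 = 181.
Step 3 — eigenvalues:
  λ = (trace ± √Δ)/2 = (31 ± 13.4536)/2,
  λ_1 = 22.2268,  λ_2 = 8.7732.

Step 4 — unit eigenvector for λ_1: solve (Sigma - λ_1 I)v = 0. First row:
  (20 - 22.2268)·v_x + (-5)·v_y = 0, i.e. (-2.2268)·v_x + (-5)·v_y = 0,
  so v ∝ (b, λ_1 - a) = (-5, 2.2268); multiply by -1 so the first entry is positive: u = (5, -2.2268).
  ||u|| = √((5)² + (-2.2268)²) = √(29.9587) ≈ 5.4735,
  v_1 = u/||u|| ≈ (0.9135, -0.4068) (||v_1|| = 1).

λ_1 = 22.2268,  λ_2 = 8.7732;  v_1 ≈ (0.9135, -0.4068)


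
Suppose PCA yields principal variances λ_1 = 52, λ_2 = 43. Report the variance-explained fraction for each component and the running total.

Step 1 — total variance = trace(Sigma) = Σ λ_i = 52 + 43 = 95.

Step 2 — fraction explained by component i = λ_i / Σ λ:
  PC1: 52/95 = 0.5474
  PC2: 43/95 = 0.4526

Step 3 — cumulative fraction after k components = (λ_1 + ... + λ_k) / Σ λ:
  k = 1: 52/95 = 0.5474
  k = 2: (52 + 43)/95 = 95/95 = 1

Summary (fraction, with percent):

explained: PC1 0.5474 (54.74%), PC2 0.4526 (45.26%);  cumulative: 0.5474, 1


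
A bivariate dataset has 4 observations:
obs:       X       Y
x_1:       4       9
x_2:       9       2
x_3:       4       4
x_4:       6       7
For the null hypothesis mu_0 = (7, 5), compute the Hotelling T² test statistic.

Step 1 — sample mean vector:
  mean(X) = (4 + 9 + 4 + 6) / 4 = 23/4 = 5.75
  mean(Y) = (9 + 2 + 4 + 7) / 4 = 22/4 = 5.5
  x̄ = (5.75, 5.5),  deviation x̄ - mu_0 = (5.75, 5.5) - (7, 5) = (-1.25, 0.5).

Step 2 — sample covariance matrix, S[i,j] = (1/(n-1)) · Σ_k (x_{k,i} - mean_i) · (x_{k,j} - mean_j), divisor n-1 = 3:
  S[X,X] = ((-1.75)·(-1.75) + (3.25)·(3.25) + (-1.75)·(-1.75) + (0.25)·(0.25)) / 3 = 16.75/3 = 5.5833
  S[X,Y] = ((-1.75)·(3.5) + (3.25)·(-3.5) + (-1.75)·(-1.5) + (0.25)·(1.5)) / 3 = -14.5/3 = -4.8333
  S[Y,Y] = ((3.5)·(3.5) + (-3.5)·(-3.5) + (-1.5)·(-1.5) + (1.5)·(1.5)) / 3 = 29/3 = 9.6667
  S = [[5.5833, -4.8333],
 [-4.8333, 9.6667]].

Step 3 — invert S. det(S) = 5.5833·9.6667 - (-4.8333)² = 30.6111.
  S^{-1} = (1/det) · [[d, -b], [-b, a]] = [[0.3158, 0.1579],
 [0.1579, 0.1824]].

Step 4 — quadratic form (x̄ - mu_0)^T · S^{-1} · (x̄ - mu_0):
  S^{-1} · (x̄ - mu_0) = (-0.3158, -0.1062),
  (x̄ - mu_0)^T · [...] = (-1.25)·(-0.3158) + (0.5)·(-0.1062) = 0.3417.

Step 5 — scale by n: T² = 4 · 0.3417 = 1.3666.

T² ≈ 1.3666


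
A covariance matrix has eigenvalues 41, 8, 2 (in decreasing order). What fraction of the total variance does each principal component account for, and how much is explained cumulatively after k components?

Step 1 — total variance = trace(Sigma) = Σ λ_i = 41 + 8 + 2 = 51.

Step 2 — fraction explained by component i = λ_i / Σ λ:
  PC1: 41/51 = 0.8039
  PC2: 8/51 = 0.1569
  PC3: 2/51 = 0.0392

Step 3 — cumulative fraction after k components = (λ_1 + ... + λ_k) / Σ λ:
  k = 1: 41/51 = 0.8039
  k = 2: (41 + 8)/51 = 49/51 = 0.9608
  k = 3: (41 + 8 + 2)/51 = 51/51 = 1

Summary (fraction, with percent):

explained: PC1 0.8039 (80.39%), PC2 0.1569 (15.69%), PC3 0.0392 (3.92%);  cumulative: 0.8039, 0.9608, 1


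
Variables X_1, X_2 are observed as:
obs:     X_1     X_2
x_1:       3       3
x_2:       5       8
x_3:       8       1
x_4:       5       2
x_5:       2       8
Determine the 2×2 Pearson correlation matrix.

Step 1 — column means:
  mean(X_1) = (3 + 5 + 8 + 5 + 2) / 5 = 23/5 = 4.6
  mean(X_2) = (3 + 8 + 1 + 2 + 8) / 5 = 22/5 = 4.4

Step 2 — sample variances and covariances s[i,j] = (1/(n-1)) · Σ_k (x_{k,i} - mean_i) · (x_{k,j} - mean_j), with n-1 = 4:
  s[X_1,X_1] = ((-1.6)·(-1.6) + (0.4)·(0.4) + (3.4)·(3.4) + (0.4)·(0.4) + (-2.6)·(-2.6)) / 4 = 21.2/4 = 5.3
  s[X_1,X_2] = ((-1.6)·(-1.4) + (0.4)·(3.6) + (3.4)·(-3.4) + (0.4)·(-2.4) + (-2.6)·(3.6)) / 4 = -18.2/4 = -4.55
  s[X_2,X_2] = ((-1.4)·(-1.4) + (3.6)·(3.6) + (-3.4)·(-3.4) + (-2.4)·(-2.4) + (3.6)·(3.6)) / 4 = 45.2/4 = 11.3
  Sample standard deviations s_i = √(s[i,i]):
  s(X_1) = √(5.3) = 2.3022
  s(X_2) = √(11.3) = 3.3615

Step 3 — r_{ij} = s_{ij} / (s_i · s_j):
  r[X_1,X_1] = 1 (diagonal).
  r[X_1,X_2] = -4.55 / (2.3022 · 3.3615) = -4.55 / 7.7389 = -0.5879
  r[X_2,X_2] = 1 (diagonal).

R is symmetric with unit diagonal. Assembling:

R = [[1, -0.5879],
 [-0.5879, 1]]


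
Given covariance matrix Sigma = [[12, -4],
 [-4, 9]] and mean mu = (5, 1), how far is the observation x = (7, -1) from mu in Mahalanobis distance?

Step 1 — centre the observation: (x - mu) = (2, -2).

Step 2 — invert Sigma. det(Sigma) = 12·9 - (-4)² = 92.
  Sigma^{-1} = (1/det) · [[d, -b], [-b, a]] = [[0.0978, 0.0435],
 [0.0435, 0.1304]].

Step 3 — form the quadratic (x - mu)^T · Sigma^{-1} · (x - mu):
  Sigma^{-1} · (x - mu) = (0.1087, -0.1739).
  (x - mu)^T · [Sigma^{-1} · (x - mu)] = (2)·(0.1087) + (-2)·(-0.1739) = 0.5652.

Step 4 — take square root: d = √(0.5652) ≈ 0.7518.

d(x, mu) = √(0.5652) ≈ 0.7518


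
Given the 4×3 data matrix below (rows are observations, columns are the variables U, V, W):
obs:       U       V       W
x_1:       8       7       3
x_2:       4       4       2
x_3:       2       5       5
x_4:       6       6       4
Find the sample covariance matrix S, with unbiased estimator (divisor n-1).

Step 1 — column means:
  mean(U) = (8 + 4 + 2 + 6) / 4 = 20/4 = 5
  mean(V) = (7 + 4 + 5 + 6) / 4 = 22/4 = 5.5
  mean(W) = (3 + 2 + 5 + 4) / 4 = 14/4 = 3.5

Step 2 — sample covariance S[i,j] = (1/(n-1)) · Σ_k (x_{k,i} - mean_i) · (x_{k,j} - mean_j), with n-1 = 3.
  S[U,U] = ((3)·(3) + (-1)·(-1) + (-3)·(-3) + (1)·(1)) / 3 = 20/3 = 6.6667
  S[U,V] = ((3)·(1.5) + (-1)·(-1.5) + (-3)·(-0.5) + (1)·(0.5)) / 3 = 8/3 = 2.6667
  S[U,W] = ((3)·(-0.5) + (-1)·(-1.5) + (-3)·(1.5) + (1)·(0.5)) / 3 = -4/3 = -1.3333
  S[V,V] = ((1.5)·(1.5) + (-1.5)·(-1.5) + (-0.5)·(-0.5) + (0.5)·(0.5)) / 3 = 5/3 = 1.6667
  S[V,W] = ((1.5)·(-0.5) + (-1.5)·(-1.5) + (-0.5)·(1.5) + (0.5)·(0.5)) / 3 = 1/3 = 0.3333
  S[W,W] = ((-0.5)·(-0.5) + (-1.5)·(-1.5) + (1.5)·(1.5) + (0.5)·(0.5)) / 3 = 5/3 = 1.6667

S is symmetric (S[j,i] = S[i,j]). Assembling:

S = [[6.6667, 2.6667, -1.3333],
 [2.6667, 1.6667, 0.3333],
 [-1.3333, 0.3333, 1.6667]]


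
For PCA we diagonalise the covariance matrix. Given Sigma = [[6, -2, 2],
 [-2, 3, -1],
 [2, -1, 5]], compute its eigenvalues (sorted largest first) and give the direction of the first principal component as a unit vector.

Step 1 — characteristic polynomial p(λ) = det(λI - Sigma) = λ³ - tr·λ² + c_1·λ - det, where tr = trace, c_1 = sum of the principal 2×2 minors, det = det(Sigma):
  tr = 6 + 3 + 5 = 14,
  c_1 = (6·3 - (-2)²) + (6·5 - (2)²) + (3·5 - (-1)²) = 14 + 26 + 14 = 54,
  det = 6·(3·5 - (-1)²) - (-2)·((-2)·5 - (-1)·(2)) + (2)·((-2)·(-1) - 3·(2)) = 6·(14) - (-2)·(-8) + (2)·(-4) = 60.
  So p(λ) = λ³ - 14λ² + 54λ - 60.
Step 2 — look for an integer root (rational root theorem: any rational root is an integer divisor of 60). Testing λ = 2:
  p(2) = 8 - 56 + 108 - 60 = 0  ✓
  Dividing out (λ - 2): p(λ) = (λ - 2)(λ² - 12λ + 30).
Step 3 — remaining eigenvalues from the quadratic λ² - 12λ + 30 = 0:
  Δ = 12² - 4·30 = 144 - 120 = 24,  λ = (12 ± √24)/2 = (12 ± 4.899)/2 ≈ 8.4495 or 3.5505.
  Sorted: λ_1 = 8.4495,  λ_2 = 3.5505,  λ_3 = 2  (check: sum = 14 = tr ✓).

Step 4 — unit eigenvector for λ_1 ≈ 8.4495: v spans the null space of (Sigma - λ_1 I), whose rows are
  r_1 = (-2.4495, -2, 2),  r_2 = (-2, -5.4495, -1),  r_3 = (2, -1, -3.4495).
  v is orthogonal to every row, so take v ∝ r_1 × r_2 = ((-2)·(-1) - (2)·(-5.4495), (2)·(-2) - (-2.4495)·(-1), (-2.4495)·(-5.4495) - (-2)·(-2)) ≈ (12.899, -6.4495, 9.3485).
  Let u = (12.899, -6.4495, 9.3485).
  ||u|| = √((12.899)² + (-6.4495)² + (9.3485)²) = √(295.3735) ≈ 17.1864,  v_1 = u/||u|| ≈ (0.7505, -0.3753, 0.5439) (||v_1|| = 1).

λ_1 = 8.4495,  λ_2 = 3.5505,  λ_3 = 2;  v_1 ≈ (0.7505, -0.3753, 0.5439)


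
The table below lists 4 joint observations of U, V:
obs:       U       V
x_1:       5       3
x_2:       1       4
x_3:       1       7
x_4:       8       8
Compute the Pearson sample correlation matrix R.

Step 1 — column means:
  mean(U) = (5 + 1 + 1 + 8) / 4 = 15/4 = 3.75
  mean(V) = (3 + 4 + 7 + 8) / 4 = 22/4 = 5.5

Step 2 — sample variances and covariances s[i,j] = (1/(n-1)) · Σ_k (x_{k,i} - mean_i) · (x_{k,j} - mean_j), with n-1 = 3:
  s[U,U] = ((1.25)·(1.25) + (-2.75)·(-2.75) + (-2.75)·(-2.75) + (4.25)·(4.25)) / 3 = 34.75/3 = 11.5833
  s[U,V] = ((1.25)·(-2.5) + (-2.75)·(-1.5) + (-2.75)·(1.5) + (4.25)·(2.5)) / 3 = 7.5/3 = 2.5
  s[V,V] = ((-2.5)·(-2.5) + (-1.5)·(-1.5) + (1.5)·(1.5) + (2.5)·(2.5)) / 3 = 17/3 = 5.6667
  Sample standard deviations s_i = √(s[i,i]):
  s(U) = √(11.5833) = 3.4034
  s(V) = √(5.6667) = 2.3805

Step 3 — r_{ij} = s_{ij} / (s_i · s_j):
  r[U,U] = 1 (diagonal).
  r[U,V] = 2.5 / (3.4034 · 2.3805) = 2.5 / 8.1018 = 0.3086
  r[V,V] = 1 (diagonal).

R is symmetric with unit diagonal. Assembling:

R = [[1, 0.3086],
 [0.3086, 1]]


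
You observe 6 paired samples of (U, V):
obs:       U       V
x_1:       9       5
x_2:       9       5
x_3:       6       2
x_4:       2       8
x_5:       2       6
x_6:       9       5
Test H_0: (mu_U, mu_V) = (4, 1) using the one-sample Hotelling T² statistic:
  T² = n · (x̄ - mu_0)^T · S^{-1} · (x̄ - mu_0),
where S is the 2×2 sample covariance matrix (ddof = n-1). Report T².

Step 1 — sample mean vector:
  mean(U) = (9 + 9 + 6 + 2 + 2 + 9) / 6 = 37/6 = 6.1667
  mean(V) = (5 + 5 + 2 + 8 + 6 + 5) / 6 = 31/6 = 5.1667
  x̄ = (6.1667, 5.1667),  deviation x̄ - mu_0 = (6.1667, 5.1667) - (4, 1) = (2.1667, 4.1667).

Step 2 — sample covariance matrix, S[i,j] = (1/(n-1)) · Σ_k (x_{k,i} - mean_i) · (x_{k,j} - mean_j), divisor n-1 = 5:
  S[U,U] = ((2.8333)·(2.8333) + (2.8333)·(2.8333) + (-0.1667)·(-0.1667) + (-4.1667)·(-4.1667) + (-4.1667)·(-4.1667) + (2.8333)·(2.8333)) / 5 = 58.8333/5 = 11.7667
  S[U,V] = ((2.8333)·(-0.1667) + (2.8333)·(-0.1667) + (-0.1667)·(-3.1667) + (-4.1667)·(2.8333) + (-4.1667)·(0.8333) + (2.8333)·(-0.1667)) / 5 = -16.1667/5 = -3.2333
  S[V,V] = ((-0.1667)·(-0.1667) + (-0.1667)·(-0.1667) + (-3.1667)·(-3.1667) + (2.8333)·(2.8333) + (0.8333)·(0.8333) + (-0.1667)·(-0.1667)) / 5 = 18.8333/5 = 3.7667
  S = [[11.7667, -3.2333],
 [-3.2333, 3.7667]].

Step 3 — invert S. det(S) = 11.7667·3.7667 - (-3.2333)² = 33.8667.
  S^{-1} = (1/det) · [[d, -b], [-b, a]] = [[0.1112, 0.0955],
 [0.0955, 0.3474]].

Step 4 — quadratic form (x̄ - mu_0)^T · S^{-1} · (x̄ - mu_0):
  S^{-1} · (x̄ - mu_0) = (0.6388, 1.6545),
  (x̄ - mu_0)^T · [...] = (2.1667)·(0.6388) + (4.1667)·(1.6545) = 8.2779.

Step 5 — scale by n: T² = 6 · 8.2779 = 49.6673.

T² ≈ 49.6673


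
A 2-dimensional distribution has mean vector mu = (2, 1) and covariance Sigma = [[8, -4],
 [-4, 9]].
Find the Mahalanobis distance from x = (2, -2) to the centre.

Step 1 — centre the observation: (x - mu) = (0, -3).

Step 2 — invert Sigma. det(Sigma) = 8·9 - (-4)² = 56.
  Sigma^{-1} = (1/det) · [[d, -b], [-b, a]] = [[0.1607, 0.0714],
 [0.0714, 0.1429]].

Step 3 — form the quadratic (x - mu)^T · Sigma^{-1} · (x - mu):
  Sigma^{-1} · (x - mu) = (-0.2143, -0.4286).
  (x - mu)^T · [Sigma^{-1} · (x - mu)] = (0)·(-0.2143) + (-3)·(-0.4286) = 1.2857.

Step 4 — take square root: d = √(1.2857) ≈ 1.1339.

d(x, mu) = √(1.2857) ≈ 1.1339


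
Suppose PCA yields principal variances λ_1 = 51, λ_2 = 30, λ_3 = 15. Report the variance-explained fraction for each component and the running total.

Step 1 — total variance = trace(Sigma) = Σ λ_i = 51 + 30 + 15 = 96.

Step 2 — fraction explained by component i = λ_i / Σ λ:
  PC1: 51/96 = 0.5312
  PC2: 30/96 = 0.3125
  PC3: 15/96 = 0.1562

Step 3 — cumulative fraction after k components = (λ_1 + ... + λ_k) / Σ λ:
  k = 1: 51/96 = 0.5312
  k = 2: (51 + 30)/96 = 81/96 = 0.8438
  k = 3: (51 + 30 + 15)/96 = 96/96 = 1

Summary (fraction, with percent):

explained: PC1 0.5312 (53.12%), PC2 0.3125 (31.25%), PC3 0.1562 (15.62%);  cumulative: 0.5312, 0.8438, 1


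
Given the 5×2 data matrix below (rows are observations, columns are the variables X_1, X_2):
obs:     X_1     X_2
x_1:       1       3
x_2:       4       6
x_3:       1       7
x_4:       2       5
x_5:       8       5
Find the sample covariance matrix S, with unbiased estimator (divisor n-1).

Step 1 — column means:
  mean(X_1) = (1 + 4 + 1 + 2 + 8) / 5 = 16/5 = 3.2
  mean(X_2) = (3 + 6 + 7 + 5 + 5) / 5 = 26/5 = 5.2

Step 2 — sample covariance S[i,j] = (1/(n-1)) · Σ_k (x_{k,i} - mean_i) · (x_{k,j} - mean_j), with n-1 = 4.
  S[X_1,X_1] = ((-2.2)·(-2.2) + (0.8)·(0.8) + (-2.2)·(-2.2) + (-1.2)·(-1.2) + (4.8)·(4.8)) / 4 = 34.8/4 = 8.7
  S[X_1,X_2] = ((-2.2)·(-2.2) + (0.8)·(0.8) + (-2.2)·(1.8) + (-1.2)·(-0.2) + (4.8)·(-0.2)) / 4 = 0.8/4 = 0.2
  S[X_2,X_2] = ((-2.2)·(-2.2) + (0.8)·(0.8) + (1.8)·(1.8) + (-0.2)·(-0.2) + (-0.2)·(-0.2)) / 4 = 8.8/4 = 2.2

S is symmetric (S[j,i] = S[i,j]). Assembling:

S = [[8.7, 0.2],
 [0.2, 2.2]]


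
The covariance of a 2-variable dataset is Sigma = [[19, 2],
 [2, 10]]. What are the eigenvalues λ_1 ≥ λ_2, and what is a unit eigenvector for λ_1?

Step 1 — characteristic polynomial of 2×2 Sigma:
  det(Sigma - λI) = λ² - trace · λ + det = 0.
  trace = 19 + 10 = 29, det = 19·10 - (2)² = 186.
Step 2 — discriminant:
  Δ = trace² - 4·det = 841 - 744 = 97.
Step 3 — eigenvalues:
  λ = (trace ± √Δ)/2 = (29 ± 9.8489)/2,
  λ_1 = 19.4244,  λ_2 = 9.5756.

Step 4 — unit eigenvector for λ_1: solve (Sigma - λ_1 I)v = 0. First row:
  (19 - 19.4244)·v_x + (2)·v_y = 0, i.e. (-0.4244)·v_x + (2)·v_y = 0,
  so v ∝ (b, λ_1 - a) = (2, 0.4244) = u.
  ||u|| = √((2)² + (0.4244)²) = √(4.1801) ≈ 2.0445,
  v_1 = u/||u|| ≈ (0.9782, 0.2076) (||v_1|| = 1).

λ_1 = 19.4244,  λ_2 = 9.5756;  v_1 ≈ (0.9782, 0.2076)


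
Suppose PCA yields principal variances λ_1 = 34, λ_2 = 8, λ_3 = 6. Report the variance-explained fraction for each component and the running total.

Step 1 — total variance = trace(Sigma) = Σ λ_i = 34 + 8 + 6 = 48.

Step 2 — fraction explained by component i = λ_i / Σ λ:
  PC1: 34/48 = 0.7083
  PC2: 8/48 = 0.1667
  PC3: 6/48 = 0.125

Step 3 — cumulative fraction after k components = (λ_1 + ... + λ_k) / Σ λ:
  k = 1: 34/48 = 0.7083
  k = 2: (34 + 8)/48 = 42/48 = 0.875
  k = 3: (34 + 8 + 6)/48 = 48/48 = 1

Summary (fraction, with percent):

explained: PC1 0.7083 (70.83%), PC2 0.1667 (16.67%), PC3 0.125 (12.5%);  cumulative: 0.7083, 0.875, 1


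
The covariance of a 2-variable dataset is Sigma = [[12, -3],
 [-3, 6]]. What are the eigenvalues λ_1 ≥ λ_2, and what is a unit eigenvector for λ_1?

Step 1 — characteristic polynomial of 2×2 Sigma:
  det(Sigma - λI) = λ² - trace · λ + det = 0.
  trace = 12 + 6 = 18, det = 12·6 - (-3)² = 63.
Step 2 — discriminant:
  Δ = trace² - 4·det = 324 - 252 = 72.
Step 3 — eigenvalues:
  λ = (trace ± √Δ)/2 = (18 ± 8.4853)/2,
  λ_1 = 13.2426,  λ_2 = 4.7574.

Step 4 — unit eigenvector for λ_1: solve (Sigma - λ_1 I)v = 0. First row:
  (12 - 13.2426)·v_x + (-3)·v_y = 0, i.e. (-1.2426)·v_x + (-3)·v_y = 0,
  so v ∝ (b, λ_1 - a) = (-3, 1.2426); multiply by -1 so the first entry is positive: u = (3, -1.2426).
  ||u|| = √((3)² + (-1.2426)²) = √(10.5442) ≈ 3.2472,
  v_1 = u/||u|| ≈ (0.9239, -0.3827) (||v_1|| = 1).

λ_1 = 13.2426,  λ_2 = 4.7574;  v_1 ≈ (0.9239, -0.3827)


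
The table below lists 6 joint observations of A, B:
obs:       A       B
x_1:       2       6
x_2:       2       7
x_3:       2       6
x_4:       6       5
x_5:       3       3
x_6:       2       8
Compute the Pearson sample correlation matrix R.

Step 1 — column means:
  mean(A) = (2 + 2 + 2 + 6 + 3 + 2) / 6 = 17/6 = 2.8333
  mean(B) = (6 + 7 + 6 + 5 + 3 + 8) / 6 = 35/6 = 5.8333

Step 2 — sample variances and covariances s[i,j] = (1/(n-1)) · Σ_k (x_{k,i} - mean_i) · (x_{k,j} - mean_j), with n-1 = 5:
  s[A,A] = ((-0.8333)·(-0.8333) + (-0.8333)·(-0.8333) + (-0.8333)·(-0.8333) + (3.1667)·(3.1667) + (0.1667)·(0.1667) + (-0.8333)·(-0.8333)) / 5 = 12.8333/5 = 2.5667
  s[A,B] = ((-0.8333)·(0.1667) + (-0.8333)·(1.1667) + (-0.8333)·(0.1667) + (3.1667)·(-0.8333) + (0.1667)·(-2.8333) + (-0.8333)·(2.1667)) / 5 = -6.1667/5 = -1.2333
  s[B,B] = ((0.1667)·(0.1667) + (1.1667)·(1.1667) + (0.1667)·(0.1667) + (-0.8333)·(-0.8333) + (-2.8333)·(-2.8333) + (2.1667)·(2.1667)) / 5 = 14.8333/5 = 2.9667
  Sample standard deviations s_i = √(s[i,i]):
  s(A) = √(2.5667) = 1.6021
  s(B) = √(2.9667) = 1.7224

Step 3 — r_{ij} = s_{ij} / (s_i · s_j):
  r[A,A] = 1 (diagonal).
  r[A,B] = -1.2333 / (1.6021 · 1.7224) = -1.2333 / 2.7594 = -0.447
  r[B,B] = 1 (diagonal).

R is symmetric with unit diagonal. Assembling:

R = [[1, -0.447],
 [-0.447, 1]]


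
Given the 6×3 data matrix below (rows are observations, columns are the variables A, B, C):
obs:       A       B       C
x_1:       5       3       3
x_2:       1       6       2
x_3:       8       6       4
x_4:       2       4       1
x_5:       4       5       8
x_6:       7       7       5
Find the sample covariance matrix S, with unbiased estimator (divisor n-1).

Step 1 — column means:
  mean(A) = (5 + 1 + 8 + 2 + 4 + 7) / 6 = 27/6 = 4.5
  mean(B) = (3 + 6 + 6 + 4 + 5 + 7) / 6 = 31/6 = 5.1667
  mean(C) = (3 + 2 + 4 + 1 + 8 + 5) / 6 = 23/6 = 3.8333

Step 2 — sample covariance S[i,j] = (1/(n-1)) · Σ_k (x_{k,i} - mean_i) · (x_{k,j} - mean_j), with n-1 = 5.
  S[A,A] = ((0.5)·(0.5) + (-3.5)·(-3.5) + (3.5)·(3.5) + (-2.5)·(-2.5) + (-0.5)·(-0.5) + (2.5)·(2.5)) / 5 = 37.5/5 = 7.5
  S[A,B] = ((0.5)·(-2.1667) + (-3.5)·(0.8333) + (3.5)·(0.8333) + (-2.5)·(-1.1667) + (-0.5)·(-0.1667) + (2.5)·(1.8333)) / 5 = 6.5/5 = 1.3
  S[A,C] = ((0.5)·(-0.8333) + (-3.5)·(-1.8333) + (3.5)·(0.1667) + (-2.5)·(-2.8333) + (-0.5)·(4.1667) + (2.5)·(1.1667)) / 5 = 14.5/5 = 2.9
  S[B,B] = ((-2.1667)·(-2.1667) + (0.8333)·(0.8333) + (0.8333)·(0.8333) + (-1.1667)·(-1.1667) + (-0.1667)·(-0.1667) + (1.8333)·(1.8333)) / 5 = 10.8333/5 = 2.1667
  S[B,C] = ((-2.1667)·(-0.8333) + (0.8333)·(-1.8333) + (0.8333)·(0.1667) + (-1.1667)·(-2.8333) + (-0.1667)·(4.1667) + (1.8333)·(1.1667)) / 5 = 5.1667/5 = 1.0333
  S[C,C] = ((-0.8333)·(-0.8333) + (-1.8333)·(-1.8333) + (0.1667)·(0.1667) + (-2.8333)·(-2.8333) + (4.1667)·(4.1667) + (1.1667)·(1.1667)) / 5 = 30.8333/5 = 6.1667

S is symmetric (S[j,i] = S[i,j]). Assembling:

S = [[7.5, 1.3, 2.9],
 [1.3, 2.1667, 1.0333],
 [2.9, 1.0333, 6.1667]]


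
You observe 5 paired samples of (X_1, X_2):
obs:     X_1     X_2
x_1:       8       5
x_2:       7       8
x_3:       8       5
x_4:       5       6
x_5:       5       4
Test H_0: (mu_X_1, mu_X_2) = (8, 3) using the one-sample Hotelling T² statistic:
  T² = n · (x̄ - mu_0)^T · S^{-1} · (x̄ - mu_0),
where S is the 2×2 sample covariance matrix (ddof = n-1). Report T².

Step 1 — sample mean vector:
  mean(X_1) = (8 + 7 + 8 + 5 + 5) / 5 = 33/5 = 6.6
  mean(X_2) = (5 + 8 + 5 + 6 + 4) / 5 = 28/5 = 5.6
  x̄ = (6.6, 5.6),  deviation x̄ - mu_0 = (6.6, 5.6) - (8, 3) = (-1.4, 2.6).

Step 2 — sample covariance matrix, S[i,j] = (1/(n-1)) · Σ_k (x_{k,i} - mean_i) · (x_{k,j} - mean_j), divisor n-1 = 4:
  S[X_1,X_1] = ((1.4)·(1.4) + (0.4)·(0.4) + (1.4)·(1.4) + (-1.6)·(-1.6) + (-1.6)·(-1.6)) / 4 = 9.2/4 = 2.3
  S[X_1,X_2] = ((1.4)·(-0.6) + (0.4)·(2.4) + (1.4)·(-0.6) + (-1.6)·(0.4) + (-1.6)·(-1.6)) / 4 = 1.2/4 = 0.3
  S[X_2,X_2] = ((-0.6)·(-0.6) + (2.4)·(2.4) + (-0.6)·(-0.6) + (0.4)·(0.4) + (-1.6)·(-1.6)) / 4 = 9.2/4 = 2.3
  S = [[2.3, 0.3],
 [0.3, 2.3]].

Step 3 — invert S. det(S) = 2.3·2.3 - (0.3)² = 5.2.
  S^{-1} = (1/det) · [[d, -b], [-b, a]] = [[0.4423, -0.0577],
 [-0.0577, 0.4423]].

Step 4 — quadratic form (x̄ - mu_0)^T · S^{-1} · (x̄ - mu_0):
  S^{-1} · (x̄ - mu_0) = (-0.7692, 1.2308),
  (x̄ - mu_0)^T · [...] = (-1.4)·(-0.7692) + (2.6)·(1.2308) = 4.2769.

Step 5 — scale by n: T² = 5 · 4.2769 = 21.3846.

T² ≈ 21.3846


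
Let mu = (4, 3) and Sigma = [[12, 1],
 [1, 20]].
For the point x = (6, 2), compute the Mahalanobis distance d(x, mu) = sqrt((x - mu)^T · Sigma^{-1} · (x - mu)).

Step 1 — centre the observation: (x - mu) = (2, -1).

Step 2 — invert Sigma. det(Sigma) = 12·20 - (1)² = 239.
  Sigma^{-1} = (1/det) · [[d, -b], [-b, a]] = [[0.0837, -0.0042],
 [-0.0042, 0.0502]].

Step 3 — form the quadratic (x - mu)^T · Sigma^{-1} · (x - mu):
  Sigma^{-1} · (x - mu) = (0.1715, -0.0586).
  (x - mu)^T · [Sigma^{-1} · (x - mu)] = (2)·(0.1715) + (-1)·(-0.0586) = 0.4017.

Step 4 — take square root: d = √(0.4017) ≈ 0.6338.

d(x, mu) = √(0.4017) ≈ 0.6338


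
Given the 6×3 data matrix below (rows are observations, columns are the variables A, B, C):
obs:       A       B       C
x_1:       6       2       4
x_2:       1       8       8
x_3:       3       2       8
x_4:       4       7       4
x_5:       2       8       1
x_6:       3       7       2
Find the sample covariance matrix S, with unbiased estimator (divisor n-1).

Step 1 — column means:
  mean(A) = (6 + 1 + 3 + 4 + 2 + 3) / 6 = 19/6 = 3.1667
  mean(B) = (2 + 8 + 2 + 7 + 8 + 7) / 6 = 34/6 = 5.6667
  mean(C) = (4 + 8 + 8 + 4 + 1 + 2) / 6 = 27/6 = 4.5

Step 2 — sample covariance S[i,j] = (1/(n-1)) · Σ_k (x_{k,i} - mean_i) · (x_{k,j} - mean_j), with n-1 = 5.
  S[A,A] = ((2.8333)·(2.8333) + (-2.1667)·(-2.1667) + (-0.1667)·(-0.1667) + (0.8333)·(0.8333) + (-1.1667)·(-1.1667) + (-0.1667)·(-0.1667)) / 5 = 14.8333/5 = 2.9667
  S[A,B] = ((2.8333)·(-3.6667) + (-2.1667)·(2.3333) + (-0.1667)·(-3.6667) + (0.8333)·(1.3333) + (-1.1667)·(2.3333) + (-0.1667)·(1.3333)) / 5 = -16.6667/5 = -3.3333
  S[A,C] = ((2.8333)·(-0.5) + (-2.1667)·(3.5) + (-0.1667)·(3.5) + (0.8333)·(-0.5) + (-1.1667)·(-3.5) + (-0.1667)·(-2.5)) / 5 = -5.5/5 = -1.1
  S[B,B] = ((-3.6667)·(-3.6667) + (2.3333)·(2.3333) + (-3.6667)·(-3.6667) + (1.3333)·(1.3333) + (2.3333)·(2.3333) + (1.3333)·(1.3333)) / 5 = 41.3333/5 = 8.2667
  S[B,C] = ((-3.6667)·(-0.5) + (2.3333)·(3.5) + (-3.6667)·(3.5) + (1.3333)·(-0.5) + (2.3333)·(-3.5) + (1.3333)·(-2.5)) / 5 = -15/5 = -3
  S[C,C] = ((-0.5)·(-0.5) + (3.5)·(3.5) + (3.5)·(3.5) + (-0.5)·(-0.5) + (-3.5)·(-3.5) + (-2.5)·(-2.5)) / 5 = 43.5/5 = 8.7

S is symmetric (S[j,i] = S[i,j]). Assembling:

S = [[2.9667, -3.3333, -1.1],
 [-3.3333, 8.2667, -3],
 [-1.1, -3, 8.7]]


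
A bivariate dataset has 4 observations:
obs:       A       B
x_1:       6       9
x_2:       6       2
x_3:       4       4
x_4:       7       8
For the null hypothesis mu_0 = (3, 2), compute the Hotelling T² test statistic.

Step 1 — sample mean vector:
  mean(A) = (6 + 6 + 4 + 7) / 4 = 23/4 = 5.75
  mean(B) = (9 + 2 + 4 + 8) / 4 = 23/4 = 5.75
  x̄ = (5.75, 5.75),  deviation x̄ - mu_0 = (5.75, 5.75) - (3, 2) = (2.75, 3.75).

Step 2 — sample covariance matrix, S[i,j] = (1/(n-1)) · Σ_k (x_{k,i} - mean_i) · (x_{k,j} - mean_j), divisor n-1 = 3:
  S[A,A] = ((0.25)·(0.25) + (0.25)·(0.25) + (-1.75)·(-1.75) + (1.25)·(1.25)) / 3 = 4.75/3 = 1.5833
  S[A,B] = ((0.25)·(3.25) + (0.25)·(-3.75) + (-1.75)·(-1.75) + (1.25)·(2.25)) / 3 = 5.75/3 = 1.9167
  S[B,B] = ((3.25)·(3.25) + (-3.75)·(-3.75) + (-1.75)·(-1.75) + (2.25)·(2.25)) / 3 = 32.75/3 = 10.9167
  S = [[1.5833, 1.9167],
 [1.9167, 10.9167]].

Step 3 — invert S. det(S) = 1.5833·10.9167 - (1.9167)² = 13.6111.
  S^{-1} = (1/det) · [[d, -b], [-b, a]] = [[0.802, -0.1408],
 [-0.1408, 0.1163]].

Step 4 — quadratic form (x̄ - mu_0)^T · S^{-1} · (x̄ - mu_0):
  S^{-1} · (x̄ - mu_0) = (1.6776, 0.049),
  (x̄ - mu_0)^T · [...] = (2.75)·(1.6776) + (3.75)·(0.049) = 4.7969.

Step 5 — scale by n: T² = 4 · 4.7969 = 19.1878.

T² ≈ 19.1878
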